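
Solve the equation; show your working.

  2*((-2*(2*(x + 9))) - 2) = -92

Step 1. [2*((-2*(2*(x + 9))) - 2) = -92] divide by the outer 2, so div: (-2*(2*(x + 9))) - 2 = -46.
Step 2. [(-2*(2*(x + 9))) - 2 = -46] add 2: x sits inside (… - 2), so sub: -2*(2*(x + 9)) = -44.
Step 3. [-2*(2*(x + 9)) = -44] divide by the outer -2 ⇒ div: 2*(x + 9) = 22.
Step 4. [2*(x + 9) = 22] LHS = 2·(…); ÷2 both sides. So div: x + 9 = 11.
Step 5. [x + 9 = 11] peel the +9: subtract 9 from each side, so sub: x = 2.

Answer: x ∈ {2}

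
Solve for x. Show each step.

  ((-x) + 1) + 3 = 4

Step 1. [((-x) + 1) + 3 = 4] the outer +3 inverts by subtracting 3. So sub: (-x) + 1 = 1.
Step 2. [(-x) + 1 = 1] peel the +1: subtract 1 from each side, so sub: -x = 0.
Step 3. [-x = 0] leading − — multiply by −1, so neg: x = 0.

Answer: x ∈ {0}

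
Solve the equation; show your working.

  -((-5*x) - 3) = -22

Step 1. [-((-5*x) - 3) = -22] leading − — multiply by −1 ⇒ neg: (-5*x) - 3 = 22.
Step 2. [(-5*x) - 3 = 22] -3 is outermost — add 3 both sides, so sub: -5*x = 25.
Step 3. [-5*x = 25] divide by the outer -5 ⇒ div: x = -5.

Answer: x ∈ {-5}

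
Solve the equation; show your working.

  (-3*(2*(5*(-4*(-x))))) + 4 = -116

Step 1. [(-3*(2*(5*(-4*(-x))))) + 4 = -116] subtract 4: x sits inside (… + 4) ⇒ sub: -3*(2*(5*(-4*(-x)))) = -120.
Step 2. [-3*(2*(5*(-4*(-x)))) = -120] leading coefficient -3: divide by -3. So div: 2*(5*(-4*(-x))) = 40.
Step 3. [2*(5*(-4*(-x))) = 40] leading coefficient 2: divide by 2, so div: 5*(-4*(-x)) = 20.
Step 4. [5*(-4*(-x)) = 20] LHS = 5·(…); ÷5 both sides ⇒ div: -4*(-x) = 4.
Step 5. [-4*(-x) = 4] LHS = -4·(…); ÷-4 both sides ⇒ div: -x = -1.
Step 6. [-x = -1] flip signs both sides ⇒ neg: x = 1.

Answer: x ∈ {1}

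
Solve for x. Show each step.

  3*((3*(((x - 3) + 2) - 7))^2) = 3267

Step 1. [3*((3*(((x - 3) + 2) - 7))^2) = 3267] divide by the outer 3. So div: (3*(((x - 3) + 2) - 7))^2 = 1089.
Step 2. [(3*(((x - 3) + 2) - 7))^2 = 1089] 1089 ≥ 0, LHS is (·)² — take ±√. So sqrt: 3*(((x - 3) + 2) - 7) = 33 or -33.
Step 3. [3*(((x - 3) + 2) - 7) = 33 or -33] LHS = 3·(…); ÷3 both sides. So div: ((x - 3) + 2) - 7 = 11 or -11.
Step 4. [((x - 3) + 2) - 7 = 11 or -11] 7 comes off first (add 7) ⇒ sub: (x - 3) + 2 = 18 or -4.
Step 5. [(x - 3) + 2 = 18 or -4] +2 is outermost — subtract 2 both sides. So sub: x - 3 = 16 or -6.
Step 6. [x - 3 = 16 or -6] 3 comes off first (add 3), so sub: x = 19 or -3.

Answer: x ∈ {-3, 19}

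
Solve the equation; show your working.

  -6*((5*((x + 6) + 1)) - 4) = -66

Step 1. [-6*((5*((x + 6) + 1)) - 4) = -66] leading coefficient -6: divide by -6. So div: (5*((x + 6) + 1)) - 4 = 11.
Step 2. [(5*((x + 6) + 1)) - 4 = 11] peel the -4: add 4 from each side, so sub: 5*((x + 6) + 1) = 15.
Step 3. [5*((x + 6) + 1) = 15] 5 out front; divide by 5. So div: (x + 6) + 1 = 3.
Step 4. [(x + 6) + 1 = 3] the outer +1 inverts by subtracting 1. So sub: x + 6 = 2.
Step 5. [x + 6 = 2] +6 is outermost — subtract 6 both sides ⇒ sub: x = -4.

Answer: x ∈ {-4}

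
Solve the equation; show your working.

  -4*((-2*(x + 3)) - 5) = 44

Step 1. [-4*((-2*(x + 3)) - 5) = 44] divide by the outer -4 ⇒ div: (-2*(x + 3)) - 5 = -11.
Step 2. [(-2*(x + 3)) - 5 = -11] peel the -5: add 5 from each side, so sub: -2*(x + 3) = -6.
Step 3. [-2*(x + 3) = -6] -2 out front; divide by -2. So div: x + 3 = 3.
Step 4. [x + 3 = 3] subtract 3: x sits inside (… + 3). So sub: x = 0.

Answer: x ∈ {0}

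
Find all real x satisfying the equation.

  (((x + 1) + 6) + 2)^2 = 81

Step 1. [(((x + 1) + 6) + 2)^2 = 81] LHS squared, RHS 81 ≥ 0: apply √ (±). So sqrt: ((x + 1) + 6) + 2 = 9 or -9.
Step 2. [((x + 1) + 6) + 2 = 9 or -9] +2 is outermost — subtract 2 both sides. So sub: (x + 1) + 6 = 7 or -11.
Step 3. [(x + 1) + 6 = 7 or -11] peel the +6: subtract 6 from each side, so sub: x + 1 = 1 or -17.
Step 4. [x + 1 = 1 or -17] +1 is outermost — subtract 1 both sides, so sub: x = 0 or -18.

Answer: x ∈ {-18, 0}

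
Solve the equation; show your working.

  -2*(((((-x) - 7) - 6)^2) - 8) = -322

Step 1. [-2*(((((-x) - 7) - 6)^2) - 8) = -322] leading coefficient -2: divide by -2 ⇒ div: ((((-x) - 7) - 6)^2) - 8 = 161.
Step 2. [((((-x) - 7) - 6)^2) - 8 = 161] peel the -8: add 8 from each side ⇒ sub: (((-x) - 7) - 6)^2 = 169.
Step 3. [(((-x) - 7) - 6)^2 = 169] √ both sides: 169 ≥ 0 gives two branches ⇒ sqrt: ((-x) - 7) - 6 = 13 or -13.
Step 4. [((-x) - 7) - 6 = 13 or -13] add 6: x sits inside (… - 6). So sub: (-x) - 7 = 19 or -7.
Step 5. [(-x) - 7 = 19 or -7] -7 is outermost — add 7 both sides. So sub: -x = 26 or 0.
Step 6. [-x = 26 or 0] leading − — multiply by −1 ⇒ neg: x = -26 or 0.

Answer: x ∈ {-26, 0}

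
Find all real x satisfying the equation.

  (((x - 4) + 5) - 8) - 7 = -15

Step 1. [(((x - 4) + 5) - 8) - 7 = -15] the outer -7 inverts by adding 7 ⇒ sub: ((x - 4) + 5) - 8 = -8.
Step 2. [((x - 4) + 5) - 8 = -8] add 8: x sits inside (… - 8), so sub: (x - 4) + 5 = 0.
Step 3. [(x - 4) + 5 = 0] the outer +5 inverts by subtracting 5 ⇒ sub: x - 4 = -5.
Step 4. [x - 4 = -5] the outer -4 inverts by adding 4. So sub: x = -1.

Answer: x ∈ {-1}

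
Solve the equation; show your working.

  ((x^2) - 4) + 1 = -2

Step 1. [((x^2) - 4) + 1 = -2] subtract 1: x sits inside (… + 1). So sub: (x^2) - 4 = -3.
Step 2. [(x^2) - 4 = -3] 4 comes off first (add 4) ⇒ sub: x^2 = 1.
Step 3. [x^2 = 1] √ both sides: 1 ≥ 0 gives two branches ⇒ sqrt: x = 1 or -1.

Answer: x ∈ {-1, 1}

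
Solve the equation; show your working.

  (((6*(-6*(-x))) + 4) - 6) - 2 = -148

Step 1. [(((6*(-6*(-x))) + 4) - 6) - 2 = -148] the outer -2 inverts by adding 2 ⇒ sub: ((6*(-6*(-x))) + 4) - 6 = -146.
Step 2. [((6*(-6*(-x))) + 4) - 6 = -146] the outer -6 inverts by adding 6 ⇒ sub: (6*(-6*(-x))) + 4 = -140.
Step 3. [(6*(-6*(-x))) + 4 = -140] subtract 4: x sits inside (… + 4) ⇒ sub: 6*(-6*(-x)) = -144.
Step 4. [6*(-6*(-x)) = -144] divide by the outer 6, so div: -6*(-x) = -24.
Step 5. [-6*(-x) = -24] leading coefficient -6: divide by -6 ⇒ div: -x = 4.
Step 6. [-x = 4] leading − — multiply by −1, so neg: x = -4.

Answer: x ∈ {-4}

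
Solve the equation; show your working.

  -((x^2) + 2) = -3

Step 1. [-((x^2) + 2) = -3] leading − — multiply by −1, so neg: (x^2) + 2 = 3.
Step 2. [(x^2) + 2 = 3] peel the +2: subtract 2 from each side, so sub: x^2 = 1.
Step 3. [x^2 = 1] √ both sides: 1 ≥ 0 gives two branches, so sqrt: x = 1 or -1.

Answer: x ∈ {-1, 1}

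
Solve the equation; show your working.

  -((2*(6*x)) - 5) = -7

Step 1. [-((2*(6*x)) - 5) = -7] flip signs both sides, so neg: (2*(6*x)) - 5 = 7.
Step 2. [(2*(6*x)) - 5 = 7] -5 is outermost — add 5 both sides ⇒ sub: 2*(6*x) = 12.
Step 3. [2*(6*x) = 12] 2·(inner) — divide through by 2 ⇒ div: 6*x = 6.
Step 4. [6*x = 6] leading coefficient 6: divide by 6 ⇒ div: x = 1.

Answer: x ∈ {1}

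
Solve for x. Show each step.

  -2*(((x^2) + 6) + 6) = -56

Step 1. [-2*(((x^2) + 6) + 6) = -56] leading coefficient -2: divide by -2. So div: ((x^2) + 6) + 6 = 28.
Step 2. [((x^2) + 6) + 6 = 28] subtract 6: x sits inside (… + 6). So sub: (x^2) + 6 = 22.
Step 3. [(x^2) + 6 = 22] +6 is outermost — subtract 6 both sides. So sub: x^2 = 16.
Step 4. [x^2 = 16] √ both sides: 16 ≥ 0 gives two branches ⇒ sqrt: x = 4 or -4.

Answer: x ∈ {-4, 4}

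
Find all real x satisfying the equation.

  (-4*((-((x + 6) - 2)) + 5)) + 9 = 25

Step 1. [(-4*((-((x + 6) - 2)) + 5)) + 9 = 25] peel the +9: subtract 9 from each side. So sub: -4*((-((x + 6) - 2)) + 5) = 16.
Step 2. [-4*((-((x + 6) - 2)) + 5) = 16] LHS = -4·(…); ÷-4 both sides ⇒ div: (-((x + 6) - 2)) + 5 = -4.
Step 3. [(-((x + 6) - 2)) + 5 = -4] peel the +5: subtract 5 from each side. So sub: -((x + 6) - 2) = -9.
Step 4. [-((x + 6) - 2) = -9] LHS negated; negate both sides. So neg: (x + 6) - 2 = 9.
Step 5. [(x + 6) - 2 = 9] the outer -2 inverts by adding 2, so sub: x + 6 = 11.
Step 6. [x + 6 = 11] subtract 6: x sits inside (… + 6), so sub: x = 5.

Answer: x ∈ {5}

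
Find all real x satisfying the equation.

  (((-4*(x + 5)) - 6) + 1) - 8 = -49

Step 1. [(((-4*(x + 5)) - 6) + 1) - 8 = -49] the outer -8 inverts by adding 8, so sub: ((-4*(x + 5)) - 6) + 1 = -41.
Step 2. [((-4*(x + 5)) - 6) + 1 = -41] 1 comes off first (subtract 1). So sub: (-4*(x + 5)) - 6 = -42.
Step 3. [(-4*(x + 5)) - 6 = -42] add 6: x sits inside (… - 6). So sub: -4*(x + 5) = -36.
Step 4. [-4*(x + 5) = -36] divide by the outer -4. So div: x + 5 = 9.
Step 5. [x + 5 = 9] peel the +5: subtract 5 from each side ⇒ sub: x = 4.

Answer: x ∈ {4}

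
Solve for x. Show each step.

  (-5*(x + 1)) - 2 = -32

Step 1. [(-5*(x + 1)) - 2 = -32] the outer -2 inverts by adding 2, so sub: -5*(x + 1) = -30.
Step 2. [-5*(x + 1) = -30] LHS = -5·(…); ÷-5 both sides ⇒ div: x + 1 = 6.
Step 3. [x + 1 = 6] the outer +1 inverts by subtracting 1, so sub: x = 5.

Answer: x ∈ {5}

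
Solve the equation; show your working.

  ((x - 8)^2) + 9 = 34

Step 1. [((x - 8)^2) + 9 = 34] the outer +9 inverts by subtracting 9, so sub: (x - 8)^2 = 25.
Step 2. [(x - 8)^2 = 25] √ both sides: 25 ≥ 0 gives two branches, so sqrt: x - 8 = 5 or -5.
Step 3. [x - 8 = 5 or -5] the outer -8 inverts by adding 8. So sub: x = 13 or 3.

Answer: x ∈ {3, 13}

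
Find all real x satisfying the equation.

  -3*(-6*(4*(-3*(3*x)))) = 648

Step 1. [-3*(-6*(4*(-3*(3*x)))) = 648] -3·(inner) — divide through by -3. So div: -6*(4*(-3*(3*x))) = -216.
Step 2. [-6*(4*(-3*(3*x))) = -216] -6·(inner) — divide through by -6, so div: 4*(-3*(3*x)) = 36.
Step 3. [4*(-3*(3*x)) = 36] divide by the outer 4 ⇒ div: -3*(3*x) = 9.
Step 4. [-3*(3*x) = 9] LHS = -3·(…); ÷-3 both sides. So div: 3*x = -3.
Step 5. [3*x = -3] 3·(inner) — divide through by 3. So div: x = -1.

Answer: x ∈ {-1}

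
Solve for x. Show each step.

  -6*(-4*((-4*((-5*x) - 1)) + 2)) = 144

Step 1. [-6*(-4*((-4*((-5*x) - 1)) + 2)) = 144] leading coefficient -6: divide by -6 ⇒ div: -4*((-4*((-5*x) - 1)) + 2) = -24.
Step 2. [-4*((-4*((-5*x) - 1)) + 2) = -24] LHS = -4·(…); ÷-4 both sides ⇒ div: (-4*((-5*x) - 1)) + 2 = 6.
Step 3. [(-4*((-5*x) - 1)) + 2 = 6] 2 comes off first (subtract 2), so sub: -4*((-5*x) - 1) = 4.
Step 4. [-4*((-5*x) - 1) = 4] leading coefficient -4: divide by -4, so div: (-5*x) - 1 = -1.
Step 5. [(-5*x) - 1 = -1] the outer -1 inverts by adding 1. So sub: -5*x = 0.
Step 6. [-5*x = 0] leading coefficient -5: divide by -5. So div: x = 0.

Answer: x ∈ {0}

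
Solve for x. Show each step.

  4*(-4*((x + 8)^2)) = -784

Step 1. [4*(-4*((x + 8)^2)) = -784] 4·(inner) — divide through by 4, so div: -4*((x + 8)^2) = -196.
Step 2. [-4*((x + 8)^2) = -196] leading coefficient -4: divide by -4. So div: (x + 8)^2 = 49.
Step 3. [(x + 8)^2 = 49] 49 ≥ 0, LHS is (·)² — take ±√, so sqrt: x + 8 = 7 or -7.
Step 4. [x + 8 = 7 or -7] peel the +8: subtract 8 from each side. So sub: x = -1 or -15.

Answer: x ∈ {-15, -1}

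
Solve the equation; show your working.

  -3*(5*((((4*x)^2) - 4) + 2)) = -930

Step 1. [-3*(5*((((4*x)^2) - 4) + 2)) = -930] divide by the outer -3 ⇒ div: 5*((((4*x)^2) - 4) + 2) = 310.
Step 2. [5*((((4*x)^2) - 4) + 2) = 310] leading coefficient 5: divide by 5 ⇒ div: (((4*x)^2) - 4) + 2 = 62.
Step 3. [(((4*x)^2) - 4) + 2 = 62] peel the +2: subtract 2 from each side, so sub: ((4*x)^2) - 4 = 60.
Step 4. [((4*x)^2) - 4 = 60] the outer -4 inverts by adding 4, so sub: (4*x)^2 = 64.
Step 5. [(4*x)^2 = 64] 64 ≥ 0, LHS is (·)² — take ±√, so sqrt: 4*x = 8 or -8.
Step 6. [4*x = 8 or -8] LHS = 4·(…); ÷4 both sides ⇒ div: x = 2 or -2.

Answer: x ∈ {-2, 2}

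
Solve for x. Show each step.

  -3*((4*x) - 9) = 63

Step 1. [-3*((4*x) - 9) = 63] LHS = -3·(…); ÷-3 both sides. So div: (4*x) - 9 = -21.
Step 2. [(4*x) - 9 = -21] the outer -9 inverts by adding 9, so sub: 4*x = -12.
Step 3. [4*x = -12] leading coefficient 4: divide by 4 ⇒ div: x = -3.

Answer: x ∈ {-3}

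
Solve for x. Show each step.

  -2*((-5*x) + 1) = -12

Step 1. [-2*((-5*x) + 1) = -12] leading coefficient -2: divide by -2. So div: (-5*x) + 1 = 6.
Step 2. [(-5*x) + 1 = 6] subtract 1: x sits inside (… + 1). So sub: -5*x = 5.
Step 3. [-5*x = 5] -5·(inner) — divide through by -5, so div: x = -1.

Answer: x ∈ {-1}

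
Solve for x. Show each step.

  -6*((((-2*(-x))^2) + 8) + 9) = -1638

Step 1. [-6*((((-2*(-x))^2) + 8) + 9) = -1638] -6 out front; divide by -6. So div: (((-2*(-x))^2) + 8) + 9 = 273.
Step 2. [(((-2*(-x))^2) + 8) + 9 = 273] the outer +9 inverts by subtracting 9. So sub: ((-2*(-x))^2) + 8 = 264.
Step 3. [((-2*(-x))^2) + 8 = 264] peel the +8: subtract 8 from each side ⇒ sub: (-2*(-x))^2 = 256.
Step 4. [(-2*(-x))^2 = 256] √ both sides: 256 ≥ 0 gives two branches ⇒ sqrt: -2*(-x) = 16 or -16.
Step 5. [-2*(-x) = 16 or -16] LHS = -2·(…); ÷-2 both sides, so div: -x = -8 or 8.
Step 6. [-x = -8 or 8] LHS negated; negate both sides ⇒ neg: x = 8 or -8.

Answer: x ∈ {-8, 8}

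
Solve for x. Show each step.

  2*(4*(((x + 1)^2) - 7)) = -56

Step 1. [2*(4*(((x + 1)^2) - 7)) = -56] LHS = 2·(…); ÷2 both sides, so div: 4*(((x + 1)^2) - 7) = -28.
Step 2. [4*(((x + 1)^2) - 7) = -28] leading coefficient 4: divide by 4. So div: ((x + 1)^2) - 7 = -7.
Step 3. [((x + 1)^2) - 7 = -7] the outer -7 inverts by adding 7, so sub: (x + 1)^2 = 0.
Step 4. [(x + 1)^2 = 0] √ both sides: 0 ≥ 0 gives two branches ⇒ sqrt: x + 1 = 0.
Step 5. [x + 1 = 0] peel the +1: subtract 1 from each side. So sub: x = -1.

Answer: x ∈ {-1}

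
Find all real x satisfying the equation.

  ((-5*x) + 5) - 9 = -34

Step 1. [((-5*x) + 5) - 9 = -34] the outer -9 inverts by adding 9 ⇒ sub: (-5*x) + 5 = -25.
Step 2. [(-5*x) + 5 = -25] +5 is outermost — subtract 5 both sides ⇒ sub: -5*x = -30.
Step 3. [-5*x = -30] -5 out front; divide by -5, so div: x = 6.

Answer: x ∈ {6}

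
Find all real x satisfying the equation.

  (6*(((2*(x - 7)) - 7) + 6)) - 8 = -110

Step 1. [(6*(((2*(x - 7)) - 7) + 6)) - 8 = -110] the outer -8 inverts by adding 8. So sub: 6*(((2*(x - 7)) - 7) + 6) = -102.
Step 2. [6*(((2*(x - 7)) - 7) + 6) = -102] 6·(inner) — divide through by 6. So div: ((2*(x - 7)) - 7) + 6 = -17.
Step 3. [((2*(x - 7)) - 7) + 6 = -17] subtract 6: x sits inside (… + 6), so sub: (2*(x - 7)) - 7 = -23.
Step 4. [(2*(x - 7)) - 7 = -23] add 7: x sits inside (… - 7) ⇒ sub: 2*(x - 7) = -16.
Step 5. [2*(x - 7) = -16] 2·(inner) — divide through by 2. So div: x - 7 = -8.
Step 6. [x - 7 = -8] the outer -7 inverts by adding 7, so sub: x = -1.

Answer: x ∈ {-1}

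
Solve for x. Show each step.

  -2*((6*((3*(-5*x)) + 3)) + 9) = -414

Step 1. [-2*((6*((3*(-5*x)) + 3)) + 9) = -414] -2 out front; divide by -2. So div: (6*((3*(-5*x)) + 3)) + 9 = 207.
Step 2. [(6*((3*(-5*x)) + 3)) + 9 = 207] peel the +9: subtract 9 from each side ⇒ sub: 6*((3*(-5*x)) + 3) = 198.
Step 3. [6*((3*(-5*x)) + 3) = 198] 6 out front; divide by 6, so div: (3*(-5*x)) + 3 = 33.
Step 4. [(3*(-5*x)) + 3 = 33] 3 divides every term; factor it out ⇒ factor: (-5*x) + 1 = 11.
Step 5. [(-5*x) + 1 = 11] +1 is outermost — subtract 1 both sides, so sub: -5*x = 10.
Step 6. [-5*x = 10] -5 out front; divide by -5. So div: x = -2.

Answer: x ∈ {-2}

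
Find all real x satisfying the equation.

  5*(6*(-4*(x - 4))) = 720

Step 1. [5*(6*(-4*(x - 4))) = 720] LHS = 5·(…); ÷5 both sides ⇒ div: 6*(-4*(x - 4)) = 144.
Step 2. [6*(-4*(x - 4)) = 144] 6·(inner) — divide through by 6. So div: -4*(x - 4) = 24.
Step 3. [-4*(x - 4) = 24] LHS = -4·(…); ÷-4 both sides ⇒ div: x - 4 = -6.
Step 4. [x - 4 = -6] -4 is outermost — add 4 both sides ⇒ sub: x = -2.

Answer: x ∈ {-2}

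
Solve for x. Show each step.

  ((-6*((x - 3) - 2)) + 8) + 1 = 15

Step 1. [((-6*((x - 3) - 2)) + 8) + 1 = 15] the outer +1 inverts by subtracting 1 ⇒ sub: (-6*((x - 3) - 2)) + 8 = 14.
Step 2. [(-6*((x - 3) - 2)) + 8 = 14] peel the +8: subtract 8 from each side, so sub: -6*((x - 3) - 2) = 6.
Step 3. [-6*((x - 3) - 2) = 6] divide by the outer -6, so div: (x - 3) - 2 = -1.
Step 4. [(x - 3) - 2 = -1] 2 comes off first (add 2) ⇒ sub: x - 3 = 1.
Step 5. [x - 3 = 1] 3 comes off first (add 3) ⇒ sub: x = 4.

Answer: x ∈ {4}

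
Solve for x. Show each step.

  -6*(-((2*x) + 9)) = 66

Step 1. [-6*(-((2*x) + 9)) = 66] divide by the outer -6. So div: -((2*x) + 9) = -11.
Step 2. [-((2*x) + 9) = -11] leading − — multiply by −1. So neg: (2*x) + 9 = 11.
Step 3. [(2*x) + 9 = 11] +9 is outermost — subtract 9 both sides. So sub: 2*x = 2.
Step 4. [2*x = 2] 2·(inner) — divide through by 2, so div: x = 1.

Answer: x ∈ {1}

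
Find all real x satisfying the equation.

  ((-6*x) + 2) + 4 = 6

Step 1. [((-6*x) + 2) + 4 = 6] the outer +4 inverts by subtracting 4. So sub: (-6*x) + 2 = 2.
Step 2. [(-6*x) + 2 = 2] +2 is outermost — subtract 2 both sides, so sub: -6*x = 0.
Step 3. [-6*x = 0] divide by the outer -6, so div: x = 0.

Answer: x ∈ {0}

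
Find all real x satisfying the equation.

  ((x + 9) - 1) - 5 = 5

Step 1. [((x + 9) - 1) - 5 = 5] the outer -5 inverts by adding 5, so sub: (x + 9) - 1 = 10.
Step 2. [(x + 9) - 1 = 10] 1 comes off first (add 1), so sub: x + 9 = 11.
Step 3. [x + 9 = 11] peel the +9: subtract 9 from each side, so sub: x = 2.

Answer: x ∈ {2}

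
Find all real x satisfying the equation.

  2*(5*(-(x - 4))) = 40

Step 1. [2*(5*(-(x - 4))) = 40] leading coefficient 2: divide by 2, so div: 5*(-(x - 4)) = 20.
Step 2. [5*(-(x - 4)) = 20] LHS = 5·(…); ÷5 both sides ⇒ div: -(x - 4) = 4.
Step 3. [-(x - 4) = 4] LHS negated; negate both sides ⇒ neg: x - 4 = -4.
Step 4. [x - 4 = -4] -4 is outermost — add 4 both sides, so sub: x = 0.

Answer: x ∈ {0}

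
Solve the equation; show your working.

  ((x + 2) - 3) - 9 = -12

Step 1. [((x + 2) - 3) - 9 = -12] add 9: x sits inside (… - 9), so sub: (x + 2) - 3 = -3.
Step 2. [(x + 2) - 3 = -3] -3 is outermost — add 3 both sides. So sub: x + 2 = 0.
Step 3. [x + 2 = 0] 2 comes off first (subtract 2), so sub: x = -2.

Answer: x ∈ {-2}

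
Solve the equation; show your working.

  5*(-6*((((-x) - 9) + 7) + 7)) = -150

Step 1. [5*(-6*((((-x) - 9) + 7) + 7)) = -150] divide by the outer 5, so div: -6*((((-x) - 9) + 7) + 7) = -30.
Step 2. [-6*((((-x) - 9) + 7) + 7) = -30] LHS = -6·(…); ÷-6 both sides, so div: (((-x) - 9) + 7) + 7 = 5.
Step 3. [(((-x) - 9) + 7) + 7 = 5] 7 comes off first (subtract 7). So sub: ((-x) - 9) + 7 = -2.
Step 4. [((-x) - 9) + 7 = -2] peel the +7: subtract 7 from each side, so sub: (-x) - 9 = -9.
Step 5. [(-x) - 9 = -9] add 9: x sits inside (… - 9) ⇒ sub: -x = 0.
Step 6. [-x = 0] leading − — multiply by −1 ⇒ neg: x = 0.

Answer: x ∈ {0}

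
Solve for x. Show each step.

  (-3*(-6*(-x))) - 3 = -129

Step 1. [(-3*(-6*(-x))) - 3 = -129] 3 comes off first (add 3), so sub: -3*(-6*(-x)) = -126.
Step 2. [-3*(-6*(-x)) = -126] -3·(inner) — divide through by -3. So div: -6*(-x) = 42.
Step 3. [-6*(-x) = 42] divide by the outer -6 ⇒ div: -x = -7.
Step 4. [-x = -7] flip signs both sides, so neg: x = 7.

Answer: x ∈ {7}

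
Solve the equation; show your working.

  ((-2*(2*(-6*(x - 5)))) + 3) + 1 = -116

Step 1. [((-2*(2*(-6*(x - 5)))) + 3) + 1 = -116] 1 comes off first (subtract 1). So sub: (-2*(2*(-6*(x - 5)))) + 3 = -117.
Step 2. [(-2*(2*(-6*(x - 5)))) + 3 = -117] subtract 3: x sits inside (… + 3), so sub: -2*(2*(-6*(x - 5))) = -120.
Step 3. [-2*(2*(-6*(x - 5))) = -120] leading coefficient -2: divide by -2 ⇒ div: 2*(-6*(x - 5)) = 60.
Step 4. [2*(-6*(x - 5)) = 60] leading coefficient 2: divide by 2 ⇒ div: -6*(x - 5) = 30.
Step 5. [-6*(x - 5) = 30] leading coefficient -6: divide by -6. So div: x - 5 = -5.
Step 6. [x - 5 = -5] 5 comes off first (add 5). So sub: x = 0.

Answer: x ∈ {0}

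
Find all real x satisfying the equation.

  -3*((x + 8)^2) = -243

Step 1. [-3*((x + 8)^2) = -243] -3 out front; divide by -3. So div: (x + 8)^2 = 81.
Step 2. [(x + 8)^2 = 81] LHS squared, RHS 81 ≥ 0: apply √ (±), so sqrt: x + 8 = 9 or -9.
Step 3. [x + 8 = 9 or -9] +8 is outermost — subtract 8 both sides ⇒ sub: x = 1 or -17.

Answer: x ∈ {-17, 1}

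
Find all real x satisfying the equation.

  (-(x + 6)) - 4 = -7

Step 1. [(-(x + 6)) - 4 = -7] -4 is outermost — add 4 both sides ⇒ sub: -(x + 6) = -3.
Step 2. [-(x + 6) = -3] leading − — multiply by −1 ⇒ neg: x + 6 = 3.
Step 3. [x + 6 = 3] 6 comes off first (subtract 6), so sub: x = -3.

Answer: x ∈ {-3}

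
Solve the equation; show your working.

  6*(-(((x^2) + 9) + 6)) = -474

Step 1. [6*(-(((x^2) + 9) + 6)) = -474] divide by the outer 6 ⇒ div: -(((x^2) + 9) + 6) = -79.
Step 2. [-(((x^2) + 9) + 6) = -79] flip signs both sides. So neg: ((x^2) + 9) + 6 = 79.
Step 3. [((x^2) + 9) + 6 = 79] peel the +6: subtract 6 from each side, so sub: (x^2) + 9 = 73.
Step 4. [(x^2) + 9 = 73] 9 comes off first (subtract 9). So sub: x^2 = 64.
Step 5. [x^2 = 64] 64 ≥ 0, LHS is (·)² — take ±√ ⇒ sqrt: x = 8 or -8.

Answer: x ∈ {-8, 8}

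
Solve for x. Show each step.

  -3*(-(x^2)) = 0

Step 1. [-3*(-(x^2)) = 0] LHS = -3·(…); ÷-3 both sides, so div: -(x^2) = 0.
Step 2. [-(x^2) = 0] flip signs both sides, so neg: x^2 = 0.
Step 3. [x^2 = 0] LHS squared, RHS 0 ≥ 0: apply √ (±), so sqrt: x = 0.

Answer: x ∈ {0}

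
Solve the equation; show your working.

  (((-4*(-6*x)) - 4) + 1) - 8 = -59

Step 1. [(((-4*(-6*x)) - 4) + 1) - 8 = -59] add 8: x sits inside (… - 8). So sub: ((-4*(-6*x)) - 4) + 1 = -51.
Step 2. [((-4*(-6*x)) - 4) + 1 = -51] +1 is outermost — subtract 1 both sides, so sub: (-4*(-6*x)) - 4 = -52.
Step 3. [(-4*(-6*x)) - 4 = -52] add 4: x sits inside (… - 4) ⇒ sub: -4*(-6*x) = -48.
Step 4. [-4*(-6*x) = -48] LHS = -4·(…); ÷-4 both sides, so div: -6*x = 12.
Step 5. [-6*x = 12] LHS = -6·(…); ÷-6 both sides ⇒ div: x = -2.

Answer: x ∈ {-2}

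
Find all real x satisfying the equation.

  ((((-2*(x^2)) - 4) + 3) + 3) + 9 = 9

Step 1. [((((-2*(x^2)) - 4) + 3) + 3) + 9 = 9] the outer +9 inverts by subtracting 9. So sub: (((-2*(x^2)) - 4) + 3) + 3 = 0.
Step 2. [(((-2*(x^2)) - 4) + 3) + 3 = 0] the outer +3 inverts by subtracting 3. So sub: ((-2*(x^2)) - 4) + 3 = -3.
Step 3. [((-2*(x^2)) - 4) + 3 = -3] subtract 3: x sits inside (… + 3). So sub: (-2*(x^2)) - 4 = -6.
Step 4. [(-2*(x^2)) - 4 = -6] the outer -4 inverts by adding 4. So sub: -2*(x^2) = -2.
Step 5. [-2*(x^2) = -2] -2 out front; divide by -2. So div: x^2 = 1.
Step 6. [x^2 = 1] √ both sides: 1 ≥ 0 gives two branches. So sqrt: x = 1 or -1.

Answer: x ∈ {-1, 1}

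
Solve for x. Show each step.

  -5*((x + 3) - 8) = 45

Step 1. [-5*((x + 3) - 8) = 45] divide by the outer -5, so div: (x + 3) - 8 = -9.
Step 2. [(x + 3) - 8 = -9] -8 is outermost — add 8 both sides ⇒ sub: x + 3 = -1.
Step 3. [x + 3 = -1] the outer +3 inverts by subtracting 3, so sub: x = -4.

Answer: x ∈ {-4}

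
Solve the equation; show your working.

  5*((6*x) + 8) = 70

Step 1. [5*((6*x) + 8) = 70] 5·(inner) — divide through by 5. So div: (6*x) + 8 = 14.
Step 2. [(6*x) + 8 = 14] +8 is outermost — subtract 8 both sides, so sub: 6*x = 6.
Step 3. [6*x = 6] leading coefficient 6: divide by 6. So div: x = 1.

Answer: x ∈ {1}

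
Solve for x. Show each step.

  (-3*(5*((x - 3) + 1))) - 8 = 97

Step 1. [(-3*(5*((x - 3) + 1))) - 8 = 97] -8 is outermost — add 8 both sides. So sub: -3*(5*((x - 3) + 1)) = 105.
Step 2. [-3*(5*((x - 3) + 1)) = 105] LHS = -3·(…); ÷-3 both sides, so div: 5*((x - 3) + 1) = -35.
Step 3. [5*((x - 3) + 1) = -35] leading coefficient 5: divide by 5 ⇒ div: (x - 3) + 1 = -7.
Step 4. [(x - 3) + 1 = -7] subtract 1: x sits inside (… + 1) ⇒ sub: x - 3 = -8.
Step 5. [x - 3 = -8] -3 is outermost — add 3 both sides ⇒ sub: x = -5.

Answer: x ∈ {-5}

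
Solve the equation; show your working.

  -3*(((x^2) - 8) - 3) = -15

Step 1. [-3*(((x^2) - 8) - 3) = -15] LHS = -3·(…); ÷-3 both sides ⇒ div: ((x^2) - 8) - 3 = 5.
Step 2. [((x^2) - 8) - 3 = 5] add 3: x sits inside (… - 3) ⇒ sub: (x^2) - 8 = 8.
Step 3. [(x^2) - 8 = 8] -8 is outermost — add 8 both sides. So sub: x^2 = 16.
Step 4. [x^2 = 16] √ both sides: 16 ≥ 0 gives two branches, so sqrt: x = 4 or -4.

Answer: x ∈ {-4, 4}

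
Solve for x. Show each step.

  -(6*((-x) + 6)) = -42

Step 1. [-(6*((-x) + 6)) = -42] LHS negated; negate both sides ⇒ neg: 6*((-x) + 6) = 42.
Step 2. [6*((-x) + 6) = 42] LHS = 6·(…); ÷6 both sides ⇒ div: (-x) + 6 = 7.
Step 3. [(-x) + 6 = 7] +6 is outermost — subtract 6 both sides. So sub: -x = 1.
Step 4. [-x = 1] flip signs both sides. So neg: x = -1.

Answer: x ∈ {-1}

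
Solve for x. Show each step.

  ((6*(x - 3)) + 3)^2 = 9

Step 1. [((6*(x - 3)) + 3)^2 = 9] √ both sides: 9 ≥ 0 gives two branches ⇒ sqrt: (6*(x - 3)) + 3 = 3 or -3.
Step 2. [(6*(x - 3)) + 3 = 3 or -3] peel the +3: subtract 3 from each side ⇒ sub: 6*(x - 3) = 0 or -6.
Step 3. [6*(x - 3) = 0 or -6] leading coefficient 6: divide by 6. So div: x - 3 = 0 or -1.
Step 4. [x - 3 = 0 or -1] the outer -3 inverts by adding 3 ⇒ sub: x = 3 or 2.

Answer: x ∈ {2, 3}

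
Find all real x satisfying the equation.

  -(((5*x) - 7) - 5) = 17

Step 1. [-(((5*x) - 7) - 5) = 17] LHS negated; negate both sides ⇒ neg: ((5*x) - 7) - 5 = -17.
Step 2. [((5*x) - 7) - 5 = -17] 5 comes off first (add 5) ⇒ sub: (5*x) - 7 = -12.
Step 3. [(5*x) - 7 = -12] add 7: x sits inside (… - 7), so sub: 5*x = -5.
Step 4. [5*x = -5] 5 out front; divide by 5 ⇒ div: x = -1.

Answer: x ∈ {-1}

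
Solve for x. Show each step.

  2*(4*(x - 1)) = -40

Step 1. [2*(4*(x - 1)) = -40] 2 out front; divide by 2, so div: 4*(x - 1) = -20.
Step 2. [4*(x - 1) = -20] divide by the outer 4, so div: x - 1 = -5.
Step 3. [x - 1 = -5] 1 comes off first (add 1) ⇒ sub: x = -4.

Answer: x ∈ {-4}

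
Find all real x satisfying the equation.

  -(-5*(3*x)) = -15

Step 1. [-(-5*(3*x)) = -15] leading − — multiply by −1, so neg: -5*(3*x) = 15.
Step 2. [-5*(3*x) = 15] leading coefficient -5: divide by -5 ⇒ div: 3*x = -3.
Step 3. [3*x = -3] 3·(inner) — divide through by 3. So div: x = -1.

Answer: x ∈ {-1}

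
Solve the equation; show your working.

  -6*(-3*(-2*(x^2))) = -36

Step 1. [-6*(-3*(-2*(x^2))) = -36] -6 out front; divide by -6, so div: -3*(-2*(x^2)) = 6.
Step 2. [-3*(-2*(x^2)) = 6] -3 out front; divide by -3 ⇒ div: -2*(x^2) = -2.
Step 3. [-2*(x^2) = -2] -2 out front; divide by -2. So div: x^2 = 1.
Step 4. [x^2 = 1] √ both sides: 1 ≥ 0 gives two branches ⇒ sqrt: x = 1 or -1.

Answer: x ∈ {-1, 1}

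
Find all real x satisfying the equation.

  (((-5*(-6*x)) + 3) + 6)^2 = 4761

Step 1. [(((-5*(-6*x)) + 3) + 6)^2 = 4761] LHS squared, RHS 4761 ≥ 0: apply √ (±) ⇒ sqrt: ((-5*(-6*x)) + 3) + 6 = 69 or -69.
Step 2. [((-5*(-6*x)) + 3) + 6 = 69 or -69] 6 comes off first (subtract 6), so sub: (-5*(-6*x)) + 3 = 63 or -75.
Step 3. [(-5*(-6*x)) + 3 = 63 or -75] subtract 3: x sits inside (… + 3). So sub: -5*(-6*x) = 60 or -78.
Step 4. [-5*(-6*x) = 60 or -78] LHS = -5·(…); ÷-5 both sides, so div: -6*x = -12 or 78/5.
Step 5. [-6*x = -12 or 78/5] LHS = -6·(…); ÷-6 both sides, so div: x = 2 or -13/5.

Answer: x ∈ {-13/5, 2}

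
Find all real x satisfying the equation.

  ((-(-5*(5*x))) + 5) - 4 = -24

Step 1. [((-(-5*(5*x))) + 5) - 4 = -24] the outer -4 inverts by adding 4. So sub: (-(-5*(5*x))) + 5 = -20.
Step 2. [(-(-5*(5*x))) + 5 = -20] the outer +5 inverts by subtracting 5, so sub: -(-5*(5*x)) = -25.
Step 3. [-(-5*(5*x)) = -25] LHS negated; negate both sides. So neg: -5*(5*x) = 25.
Step 4. [-5*(5*x) = 25] -5·(inner) — divide through by -5, so div: 5*x = -5.
Step 5. [5*x = -5] 5 out front; divide by 5, so div: x = -1.

Answer: x ∈ {-1}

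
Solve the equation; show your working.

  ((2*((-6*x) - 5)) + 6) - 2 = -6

Step 1. [((2*((-6*x) - 5)) + 6) - 2 = -6] peel the -2: add 2 from each side. So sub: (2*((-6*x) - 5)) + 6 = -4.
Step 2. [(2*((-6*x) - 5)) + 6 = -4] 2 divides every term; factor it out, so factor: ((-6*x) - 5) + 3 = -2.
Step 3. [((-6*x) - 5) + 3 = -2] the outer +3 inverts by subtracting 3, so sub: (-6*x) - 5 = -5.
Step 4. [(-6*x) - 5 = -5] -5 is outermost — add 5 both sides ⇒ sub: -6*x = 0.
Step 5. [-6*x = 0] divide by the outer -6 ⇒ div: x = 0.

Answer: x ∈ {0}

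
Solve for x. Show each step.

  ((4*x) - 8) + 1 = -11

Step 1. [((4*x) - 8) + 1 = -11] the outer +1 inverts by subtracting 1 ⇒ sub: (4*x) - 8 = -12.
Step 2. [(4*x) - 8 = -12] common factor 4 (LHS and -12) — divide through ⇒ factor: x - 2 = -3.
Step 3. [x - 2 = -3] the outer -2 inverts by adding 2 ⇒ sub: x = -1.

Answer: x ∈ {-1}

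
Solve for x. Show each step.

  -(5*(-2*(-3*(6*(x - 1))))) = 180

Step 1. [-(5*(-2*(-3*(6*(x - 1))))) = 180] leading − — multiply by −1. So neg: 5*(-2*(-3*(6*(x - 1)))) = -180.
Step 2. [5*(-2*(-3*(6*(x - 1)))) = -180] 5 out front; divide by 5, so div: -2*(-3*(6*(x - 1))) = -36.
Step 3. [-2*(-3*(6*(x - 1))) = -36] -2 out front; divide by -2, so div: -3*(6*(x - 1)) = 18.
Step 4. [-3*(6*(x - 1)) = 18] LHS = -3·(…); ÷-3 both sides ⇒ div: 6*(x - 1) = -6.
Step 5. [6*(x - 1) = -6] 6·(inner) — divide through by 6 ⇒ div: x - 1 = -1.
Step 6. [x - 1 = -1] the outer -1 inverts by adding 1, so sub: x = 0.

Answer: x ∈ {0}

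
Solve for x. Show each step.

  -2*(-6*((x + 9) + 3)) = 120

Step 1. [-2*(-6*((x + 9) + 3)) = 120] -2·(inner) — divide through by -2 ⇒ div: -6*((x + 9) + 3) = -60.
Step 2. [-6*((x + 9) + 3) = -60] leading coefficient -6: divide by -6, so div: (x + 9) + 3 = 10.
Step 3. [(x + 9) + 3 = 10] peel the +3: subtract 3 from each side, so sub: x + 9 = 7.
Step 4. [x + 9 = 7] +9 is outermost — subtract 9 both sides ⇒ sub: x = -2.

Answer: x ∈ {-2}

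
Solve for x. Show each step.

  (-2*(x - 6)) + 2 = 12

Step 1. [(-2*(x - 6)) + 2 = 12] common factor -2 (LHS and 12) — divide through ⇒ factor: (x - 6) - 1 = -6.
Step 2. [(x - 6) - 1 = -6] add 1: x sits inside (… - 1) ⇒ sub: x - 6 = -5.
Step 3. [x - 6 = -5] peel the -6: add 6 from each side ⇒ sub: x = 1.

Answer: x ∈ {1}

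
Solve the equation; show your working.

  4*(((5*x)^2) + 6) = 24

Step 1. [4*(((5*x)^2) + 6) = 24] divide by the outer 4, so div: ((5*x)^2) + 6 = 6.
Step 2. [((5*x)^2) + 6 = 6] +6 is outermost — subtract 6 both sides, so sub: (5*x)^2 = 0.
Step 3. [(5*x)^2 = 0] √ both sides: 0 ≥ 0 gives two branches, so sqrt: 5*x = 0.
Step 4. [5*x = 0] 5·(inner) — divide through by 5 ⇒ div: x = 0.

Answer: x ∈ {0}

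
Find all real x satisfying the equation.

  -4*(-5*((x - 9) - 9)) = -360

Step 1. [-4*(-5*((x - 9) - 9)) = -360] -4 out front; divide by -4. So div: -5*((x - 9) - 9) = 90.
Step 2. [-5*((x - 9) - 9) = 90] LHS = -5·(…); ÷-5 both sides, so div: (x - 9) - 9 = -18.
Step 3. [(x - 9) - 9 = -18] -9 is outermost — add 9 both sides ⇒ sub: x - 9 = -9.
Step 4. [x - 9 = -9] the outer -9 inverts by adding 9 ⇒ sub: x = 0.

Answer: x ∈ {0}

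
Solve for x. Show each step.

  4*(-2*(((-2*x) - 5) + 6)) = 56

Step 1. [4*(-2*(((-2*x) - 5) + 6)) = 56] leading coefficient 4: divide by 4 ⇒ div: -2*(((-2*x) - 5) + 6) = 14.
Step 2. [-2*(((-2*x) - 5) + 6) = 14] -2 out front; divide by -2. So div: ((-2*x) - 5) + 6 = -7.
Step 3. [((-2*x) - 5) + 6 = -7] +6 is outermost — subtract 6 both sides. So sub: (-2*x) - 5 = -13.
Step 4. [(-2*x) - 5 = -13] 5 comes off first (add 5). So sub: -2*x = -8.
Step 5. [-2*x = -8] divide by the outer -2 ⇒ div: x = 4.

Answer: x ∈ {4}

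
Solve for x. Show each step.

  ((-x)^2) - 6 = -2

Step 1. [((-x)^2) - 6 = -2] the outer -6 inverts by adding 6. So sub: (-x)^2 = 4.
Step 2. [(-x)^2 = 4] √ both sides: 4 ≥ 0 gives two branches ⇒ sqrt: -x = 2 or -2.
Step 3. [-x = 2 or -2] LHS negated; negate both sides. So neg: x = -2 or 2.

Answer: x ∈ {-2, 2}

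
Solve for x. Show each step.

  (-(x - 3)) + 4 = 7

Step 1. [(-(x - 3)) + 4 = 7] subtract 4: x sits inside (… + 4). So sub: -(x - 3) = 3.
Step 2. [-(x - 3) = 3] leading − — multiply by −1 ⇒ neg: x - 3 = -3.
Step 3. [x - 3 = -3] peel the -3: add 3 from each side, so sub: x = 0.

Answer: x ∈ {0}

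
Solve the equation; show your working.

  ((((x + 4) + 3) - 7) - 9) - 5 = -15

Step 1. [((((x + 4) + 3) - 7) - 9) - 5 = -15] peel the -5: add 5 from each side, so sub: (((x + 4) + 3) - 7) - 9 = -10.
Step 2. [(((x + 4) + 3) - 7) - 9 = -10] peel the -9: add 9 from each side ⇒ sub: ((x + 4) + 3) - 7 = -1.
Step 3. [((x + 4) + 3) - 7 = -1] 7 comes off first (add 7) ⇒ sub: (x + 4) + 3 = 6.
Step 4. [(x + 4) + 3 = 6] peel the +3: subtract 3 from each side, so sub: x + 4 = 3.
Step 5. [x + 4 = 3] 4 comes off first (subtract 4), so sub: x = -1.

Answer: x ∈ {-1}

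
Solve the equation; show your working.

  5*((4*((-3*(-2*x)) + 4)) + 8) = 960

Step 1. [5*((4*((-3*(-2*x)) + 4)) + 8) = 960] 5·(inner) — divide through by 5, so div: (4*((-3*(-2*x)) + 4)) + 8 = 192.
Step 2. [(4*((-3*(-2*x)) + 4)) + 8 = 192] the outer +8 inverts by subtracting 8, so sub: 4*((-3*(-2*x)) + 4) = 184.
Step 3. [4*((-3*(-2*x)) + 4) = 184] 4 out front; divide by 4 ⇒ div: (-3*(-2*x)) + 4 = 46.
Step 4. [(-3*(-2*x)) + 4 = 46] 4 comes off first (subtract 4), so sub: -3*(-2*x) = 42.
Step 5. [-3*(-2*x) = 42] divide by the outer -3, so div: -2*x = -14.
Step 6. [-2*x = -14] leading coefficient -2: divide by -2. So div: x = 7.

Answer: x ∈ {7}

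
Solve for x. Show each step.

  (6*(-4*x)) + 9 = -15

Step 1. [(6*(-4*x)) + 9 = -15] peel the +9: subtract 9 from each side. So sub: 6*(-4*x) = -24.
Step 2. [6*(-4*x) = -24] 6·(inner) — divide through by 6, so div: -4*x = -4.
Step 3. [-4*x = -4] LHS = -4·(…); ÷-4 both sides. So div: x = 1.

Answer: x ∈ {1}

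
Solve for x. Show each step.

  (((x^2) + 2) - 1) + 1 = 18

Step 1. [(((x^2) + 2) - 1) + 1 = 18] peel the +1: subtract 1 from each side. So sub: ((x^2) + 2) - 1 = 17.
Step 2. [((x^2) + 2) - 1 = 17] add 1: x sits inside (… - 1). So sub: (x^2) + 2 = 18.
Step 3. [(x^2) + 2 = 18] +2 is outermost — subtract 2 both sides ⇒ sub: x^2 = 16.
Step 4. [x^2 = 16] √ both sides: 16 ≥ 0 gives two branches ⇒ sqrt: x = 4 or -4.

Answer: x ∈ {-4, 4}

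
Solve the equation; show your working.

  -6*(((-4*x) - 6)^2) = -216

Step 1. [-6*(((-4*x) - 6)^2) = -216] LHS = -6·(…); ÷-6 both sides ⇒ div: ((-4*x) - 6)^2 = 36.
Step 2. [((-4*x) - 6)^2 = 36] LHS squared, RHS 36 ≥ 0: apply √ (±). So sqrt: (-4*x) - 6 = 6 or -6.
Step 3. [(-4*x) - 6 = 6 or -6] 6 comes off first (add 6). So sub: -4*x = 12 or 0.
Step 4. [-4*x = 12 or 0] LHS = -4·(…); ÷-4 both sides. So div: x = -3 or 0.

Answer: x ∈ {-3, 0}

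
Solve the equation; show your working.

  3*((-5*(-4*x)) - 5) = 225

Step 1. [3*((-5*(-4*x)) - 5) = 225] 3 out front; divide by 3. So div: (-5*(-4*x)) - 5 = 75.
Step 2. [(-5*(-4*x)) - 5 = 75] -5 is outermost — add 5 both sides. So sub: -5*(-4*x) = 80.
Step 3. [-5*(-4*x) = 80] -5 out front; divide by -5. So div: -4*x = -16.
Step 4. [-4*x = -16] -4·(inner) — divide through by -4. So div: x = 4.

Answer: x ∈ {4}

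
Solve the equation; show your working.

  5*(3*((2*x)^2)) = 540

Step 1. [5*(3*((2*x)^2)) = 540] leading coefficient 5: divide by 5. So div: 3*((2*x)^2) = 108.
Step 2. [3*((2*x)^2) = 108] 3·(inner) — divide through by 3, so div: (2*x)^2 = 36.
Step 3. [(2*x)^2 = 36] LHS squared, RHS 36 ≥ 0: apply √ (±) ⇒ sqrt: 2*x = 6 or -6.
Step 4. [2*x = 6 or -6] leading coefficient 2: divide by 2. So div: x = 3 or -3.

Answer: x ∈ {-3, 3}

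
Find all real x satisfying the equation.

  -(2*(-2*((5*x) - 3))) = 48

Step 1. [-(2*(-2*((5*x) - 3))) = 48] leading − — multiply by −1. So neg: 2*(-2*((5*x) - 3)) = -48.
Step 2. [2*(-2*((5*x) - 3)) = -48] leading coefficient 2: divide by 2 ⇒ div: -2*((5*x) - 3) = -24.
Step 3. [-2*((5*x) - 3) = -24] -2·(inner) — divide through by -2, so div: (5*x) - 3 = 12.
Step 4. [(5*x) - 3 = 12] add 3: x sits inside (… - 3), so sub: 5*x = 15.
Step 5. [5*x = 15] 5 out front; divide by 5, so div: x = 3.

Answer: x ∈ {3}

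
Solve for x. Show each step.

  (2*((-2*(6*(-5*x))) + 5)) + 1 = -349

Step 1. [(2*((-2*(6*(-5*x))) + 5)) + 1 = -349] subtract 1: x sits inside (… + 1). So sub: 2*((-2*(6*(-5*x))) + 5) = -350.
Step 2. [2*((-2*(6*(-5*x))) + 5) = -350] 2 out front; divide by 2 ⇒ div: (-2*(6*(-5*x))) + 5 = -175.
Step 3. [(-2*(6*(-5*x))) + 5 = -175] 5 comes off first (subtract 5). So sub: -2*(6*(-5*x)) = -180.
Step 4. [-2*(6*(-5*x)) = -180] -2·(inner) — divide through by -2 ⇒ div: 6*(-5*x) = 90.
Step 5. [6*(-5*x) = 90] 6·(inner) — divide through by 6 ⇒ div: -5*x = 15.
Step 6. [-5*x = 15] leading coefficient -5: divide by -5. So div: x = -3.

Answer: x ∈ {-3}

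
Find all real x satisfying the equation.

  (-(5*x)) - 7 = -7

Step 1. [(-(5*x)) - 7 = -7] the outer -7 inverts by adding 7, so sub: -(5*x) = 0.
Step 2. [-(5*x) = 0] flip signs both sides, so neg: 5*x = 0.
Step 3. [5*x = 0] 5·(inner) — divide through by 5 ⇒ div: x = 0.

Answer: x ∈ {0}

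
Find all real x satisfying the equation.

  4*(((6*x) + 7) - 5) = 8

Step 1. [4*(((6*x) + 7) - 5) = 8] 4·(inner) — divide through by 4, so div: ((6*x) + 7) - 5 = 2.
Step 2. [((6*x) + 7) - 5 = 2] 5 comes off first (add 5) ⇒ sub: (6*x) + 7 = 7.
Step 3. [(6*x) + 7 = 7] +7 is outermost — subtract 7 both sides, so sub: 6*x = 0.
Step 4. [6*x = 0] divide by the outer 6, so div: x = 0.

Answer: x ∈ {0}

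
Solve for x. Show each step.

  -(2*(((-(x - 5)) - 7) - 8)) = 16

Step 1. [-(2*(((-(x - 5)) - 7) - 8)) = 16] leading − — multiply by −1. So neg: 2*(((-(x - 5)) - 7) - 8) = -16.
Step 2. [2*(((-(x - 5)) - 7) - 8) = -16] 2 out front; divide by 2. So div: ((-(x - 5)) - 7) - 8 = -8.
Step 3. [((-(x - 5)) - 7) - 8 = -8] add 8: x sits inside (… - 8). So sub: (-(x - 5)) - 7 = 0.
Step 4. [(-(x - 5)) - 7 = 0] the outer -7 inverts by adding 7 ⇒ sub: -(x - 5) = 7.
Step 5. [-(x - 5) = 7] flip signs both sides, so neg: x - 5 = -7.
Step 6. [x - 5 = -7] -5 is outermost — add 5 both sides, so sub: x = -2.

Answer: x ∈ {-2}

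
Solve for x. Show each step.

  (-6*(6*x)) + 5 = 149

Step 1. [(-6*(6*x)) + 5 = 149] subtract 5: x sits inside (… + 5) ⇒ sub: -6*(6*x) = 144.
Step 2. [-6*(6*x) = 144] divide by the outer -6. So div: 6*x = -24.
Step 3. [6*x = -24] divide by the outer 6, so div: x = -4.

Answer: x ∈ {-4}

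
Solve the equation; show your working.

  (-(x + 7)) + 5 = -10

Step 1. [(-(x + 7)) + 5 = -10] subtract 5: x sits inside (… + 5). So sub: -(x + 7) = -15.
Step 2. [-(x + 7) = -15] flip signs both sides ⇒ neg: x + 7 = 15.
Step 3. [x + 7 = 15] +7 is outermost — subtract 7 both sides ⇒ sub: x = 8.

Answer: x ∈ {8}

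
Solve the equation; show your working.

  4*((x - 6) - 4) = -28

Step 1. [4*((x - 6) - 4) = -28] divide by the outer 4. So div: (x - 6) - 4 = -7.
Step 2. [(x - 6) - 4 = -7] -4 is outermost — add 4 both sides. So sub: x - 6 = -3.
Step 3. [x - 6 = -3] peel the -6: add 6 from each side. So sub: x = 3.

Answer: x ∈ {3}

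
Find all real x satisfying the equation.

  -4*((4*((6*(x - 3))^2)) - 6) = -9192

Step 1. [-4*((4*((6*(x - 3))^2)) - 6) = -9192] -4 out front; divide by -4 ⇒ div: (4*((6*(x - 3))^2)) - 6 = 2298.
Step 2. [(4*((6*(x - 3))^2)) - 6 = 2298] 6 comes off first (add 6), so sub: 4*((6*(x - 3))^2) = 2304.
Step 3. [4*((6*(x - 3))^2) = 2304] 4 out front; divide by 4 ⇒ div: (6*(x - 3))^2 = 576.
Step 4. [(6*(x - 3))^2 = 576] 576 ≥ 0, LHS is (·)² — take ±√. So sqrt: 6*(x - 3) = 24 or -24.
Step 5. [6*(x - 3) = 24 or -24] 6·(inner) — divide through by 6. So div: x - 3 = 4 or -4.
Step 6. [x - 3 = 4 or -4] -3 is outermost — add 3 both sides ⇒ sub: x = 7 or -1.

Answer: x ∈ {-1, 7}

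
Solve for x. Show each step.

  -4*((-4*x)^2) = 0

Step 1. [-4*((-4*x)^2) = 0] divide by the outer -4. So div: (-4*x)^2 = 0.
Step 2. [(-4*x)^2 = 0] LHS squared, RHS 0 ≥ 0: apply √ (±). So sqrt: -4*x = 0.
Step 3. [-4*x = 0] -4 out front; divide by -4. So div: x = 0.

Answer: x ∈ {0}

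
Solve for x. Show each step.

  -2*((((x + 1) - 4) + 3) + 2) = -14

Step 1. [-2*((((x + 1) - 4) + 3) + 2) = -14] -2·(inner) — divide through by -2, so div: (((x + 1) - 4) + 3) + 2 = 7.
Step 2. [(((x + 1) - 4) + 3) + 2 = 7] 2 comes off first (subtract 2) ⇒ sub: ((x + 1) - 4) + 3 = 5.
Step 3. [((x + 1) - 4) + 3 = 5] peel the +3: subtract 3 from each side, so sub: (x + 1) - 4 = 2.
Step 4. [(x + 1) - 4 = 2] peel the -4: add 4 from each side. So sub: x + 1 = 6.
Step 5. [x + 1 = 6] the outer +1 inverts by subtracting 1, so sub: x = 5.

Answer: x ∈ {5}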